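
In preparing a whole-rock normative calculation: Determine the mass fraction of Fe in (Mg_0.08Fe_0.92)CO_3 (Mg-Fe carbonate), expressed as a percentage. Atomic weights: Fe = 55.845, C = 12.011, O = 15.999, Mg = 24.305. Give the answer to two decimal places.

45.33 wt%

Molar mass of (Mg_0.08Fe_0.92)CO_3: 0.08×24.305 + 0.92×55.845 + 1×12.011 + 3×15.999 = 113.330 g/mol.
Mass of Fe per formula unit: 0.92 × 55.845 = 51.377 g.
Weight fraction Fe = 51.377 / 113.330 = 0.4533.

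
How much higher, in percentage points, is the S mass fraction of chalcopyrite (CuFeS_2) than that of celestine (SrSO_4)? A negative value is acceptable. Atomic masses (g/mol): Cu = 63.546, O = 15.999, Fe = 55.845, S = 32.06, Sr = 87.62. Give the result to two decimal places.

17.49 percentage points

S in CuFeS_2: molar mass 183.511 g/mol; 2×32.06 = 64.120 g → 34.94 wt%.
S in SrSO_4: molar mass 183.676 g/mol; 1×32.06 = 32.060 g → 17.45 wt%.
Difference = 34.94 − 17.45 = 17.49 percentage points.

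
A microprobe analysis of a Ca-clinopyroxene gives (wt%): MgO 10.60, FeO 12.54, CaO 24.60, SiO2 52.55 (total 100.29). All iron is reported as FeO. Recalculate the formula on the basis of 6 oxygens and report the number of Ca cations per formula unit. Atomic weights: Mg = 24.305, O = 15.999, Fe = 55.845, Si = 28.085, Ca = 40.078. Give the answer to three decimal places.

MgO (M=40.304): mol = 0.26300; Mg = 0.26300, O = 0.26300.
FeO (M=71.844): mol = 0.17454; Fe = 0.17454, O = 0.17454.
CaO (M=56.077): mol = 0.43868; Ca = 0.43868, O = 0.43868.
SiO2 (M=60.083): mol = 0.87462; Si = 0.87462, O = 1.74924.
ΣO = 2.62546; factor = 6/ΣO = 2.28531.
Ca apfu = 0.43868 × 2.28531 = 1.003.

1.003 Ca apfu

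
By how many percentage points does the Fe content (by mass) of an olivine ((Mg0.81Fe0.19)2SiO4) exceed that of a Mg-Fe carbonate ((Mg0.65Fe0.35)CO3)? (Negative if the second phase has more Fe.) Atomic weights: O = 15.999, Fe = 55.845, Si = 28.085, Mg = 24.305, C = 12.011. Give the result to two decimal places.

First mineral: 21.221 g Fe in 152.676 g formula = 13.90 wt% Fe.
Second mineral: 19.546 g Fe in 95.352 g formula = 20.50 wt% Fe.
13.90% − 20.50% gives a difference of -6.60 percentage points.

-6.60 percentage points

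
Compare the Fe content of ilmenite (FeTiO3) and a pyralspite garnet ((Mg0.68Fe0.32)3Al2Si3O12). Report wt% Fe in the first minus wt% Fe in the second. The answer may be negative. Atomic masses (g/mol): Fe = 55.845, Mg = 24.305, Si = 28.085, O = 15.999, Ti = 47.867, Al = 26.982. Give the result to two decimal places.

24.44 percentage points

Fe in FeTiO3: molar mass 151.709 g/mol; 1×55.845 = 55.845 g → 36.81 wt%.
Fe in (Mg0.68Fe0.32)3Al2Si3O12: molar mass 433.400 g/mol; 0.96×55.845 = 53.611 g → 12.37 wt%.
Difference = 36.81 − 12.37 = 24.44 percentage points.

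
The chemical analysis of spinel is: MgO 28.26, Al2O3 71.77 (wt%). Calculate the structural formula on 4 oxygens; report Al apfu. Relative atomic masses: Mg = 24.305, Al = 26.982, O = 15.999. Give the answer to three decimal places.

MgO: 28.26/40.304 = 0.70117 mol → 0.70117 mol Mg, 0.70117 mol O.
Al2O3: 71.77/101.961 = 0.70390 mol → 1.40780 mol Al, 2.11170 mol O.
Total oxygen = 2.81287 mol. Normalization factor = 4/2.81287 = 1.42204.
Al per 4 O = 1.40780 × 1.42204 = 2.002.

2.002 Al apfu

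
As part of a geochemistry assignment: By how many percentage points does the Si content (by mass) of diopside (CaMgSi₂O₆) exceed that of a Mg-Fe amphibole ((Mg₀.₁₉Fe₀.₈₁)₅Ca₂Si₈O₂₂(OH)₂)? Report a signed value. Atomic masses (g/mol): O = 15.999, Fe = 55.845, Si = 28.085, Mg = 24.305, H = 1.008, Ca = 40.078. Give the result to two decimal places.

2.04 percentage points

M(CaMgSi₂O₆) = 216.547 g/mol, so wt% Si = 56.170/216.547 × 100 = 25.94%.
M((Mg₀.₁₉Fe₀.₈₁)₅Ca₂Si₈O₂₂(OH)₂) = 940.090 g/mol, so wt% Si = 224.680/940.090 × 100 = 23.90%.
25.94 − 23.90 = 2.04 pp.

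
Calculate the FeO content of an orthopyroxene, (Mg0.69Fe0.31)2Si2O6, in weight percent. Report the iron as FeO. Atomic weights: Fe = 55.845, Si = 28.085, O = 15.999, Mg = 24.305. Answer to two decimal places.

M((Mg0.69Fe0.31)2Si2O6) = 220.329 g/mol; M(FeO) = 71.844 g/mol.
Moles FeO per formula unit = 0.62 Fe ÷ 1 = 0.6200.
FeO fraction = (0.6200 × 71.844) / 220.329 = 44.543/220.329 = 0.2022.

20.22 wt%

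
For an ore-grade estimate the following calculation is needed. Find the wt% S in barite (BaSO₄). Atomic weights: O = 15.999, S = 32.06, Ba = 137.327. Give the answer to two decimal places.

Molar mass of BaSO₄: 1*137.327 + 1*32.06 + 4*15.999 = 233.383 g/mol.
Mass of S per formula unit: 1 × 32.06 = 32.060 g.
Weight fraction S = 32.060 / 233.383 = 0.1374.

13.74 wt%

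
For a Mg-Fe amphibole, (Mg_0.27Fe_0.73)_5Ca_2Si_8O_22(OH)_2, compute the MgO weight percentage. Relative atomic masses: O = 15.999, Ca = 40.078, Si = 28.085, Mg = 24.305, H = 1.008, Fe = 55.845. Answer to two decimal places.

Formula mass = 927.474 g/mol.
1.35 Mg → 1.3500 mol MgO per formula unit; M(MgO) = 40.304, so MgO mass = 54.410 g.
54.410/927.474 × 100 = 5.87 wt%.

5.87 wt%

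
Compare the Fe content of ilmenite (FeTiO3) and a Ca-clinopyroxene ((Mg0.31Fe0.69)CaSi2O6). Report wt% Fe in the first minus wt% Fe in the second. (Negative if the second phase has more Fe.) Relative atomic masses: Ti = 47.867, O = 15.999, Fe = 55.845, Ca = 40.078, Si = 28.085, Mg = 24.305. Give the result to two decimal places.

Fe in FeTiO3: molar mass 151.709 g/mol; 1×55.845 = 55.845 g → 36.81 wt%.
Fe in (Mg0.31Fe0.69)CaSi2O6: molar mass 238.310 g/mol; 0.69×55.845 = 38.533 g → 16.17 wt%.
Difference = 36.81 − 16.17 = 20.64 percentage points.

20.64 percentage points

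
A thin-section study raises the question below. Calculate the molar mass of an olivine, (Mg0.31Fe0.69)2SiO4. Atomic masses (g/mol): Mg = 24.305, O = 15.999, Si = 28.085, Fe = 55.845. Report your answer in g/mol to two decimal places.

184.22 g/mol

Mg: 0.62 × 24.305 = 15.0691
Fe: 1.38 × 55.845 = 77.0661
Si: 1 × 28.085 = 28.0850
O: 4 × 15.999 = 63.9960
Summing the contributions gives the formula mass.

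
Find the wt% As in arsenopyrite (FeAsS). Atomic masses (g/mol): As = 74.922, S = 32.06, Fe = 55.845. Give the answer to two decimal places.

M(FeAsS) = 162.827 g/mol.
As contributes 1 × 74.922 = 74.922 g per mole.
74.922/162.827 = 0.4601 → 46.01%.

46.01 weight percent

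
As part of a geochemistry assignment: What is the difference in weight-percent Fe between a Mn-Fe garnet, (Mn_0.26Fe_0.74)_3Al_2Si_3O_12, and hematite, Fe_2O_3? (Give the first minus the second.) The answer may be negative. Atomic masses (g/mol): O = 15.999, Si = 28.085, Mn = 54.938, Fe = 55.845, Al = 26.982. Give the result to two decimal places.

-45.00 percentage points

M((Mn_0.26Fe_0.74)_3Al_2Si_3O_12) = 497.035 g/mol, so wt% Fe = 123.976/497.035 × 100 = 24.94%.
M(Fe_2O_3) = 159.687 g/mol, so wt% Fe = 111.690/159.687 × 100 = 69.94%.
24.94 − 69.94 = -45.00 pp.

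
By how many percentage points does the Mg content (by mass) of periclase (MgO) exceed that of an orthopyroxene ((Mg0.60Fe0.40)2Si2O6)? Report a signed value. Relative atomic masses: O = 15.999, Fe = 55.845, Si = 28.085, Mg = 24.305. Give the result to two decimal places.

M(MgO) = 40.304 g/mol, so wt% Mg = 24.305/40.304 × 100 = 60.30%.
M((Mg0.60Fe0.40)2Si2O6) = 226.006 g/mol, so wt% Mg = 29.166/226.006 × 100 = 12.90%.
60.30 − 12.90 = 47.40 pp.

47.40 percentage points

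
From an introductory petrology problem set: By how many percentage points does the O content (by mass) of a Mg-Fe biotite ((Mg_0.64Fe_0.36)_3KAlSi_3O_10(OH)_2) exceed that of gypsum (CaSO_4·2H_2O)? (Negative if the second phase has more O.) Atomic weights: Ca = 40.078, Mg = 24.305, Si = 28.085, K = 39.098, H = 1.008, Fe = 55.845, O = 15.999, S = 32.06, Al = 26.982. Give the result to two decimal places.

-13.22 percentage points

First mineral: 191.988 g O in 451.317 g formula = 42.54 wt% O.
Second mineral: 95.994 g O in 172.164 g formula = 55.76 wt% O.
42.54% − 55.76% gives a difference of -13.22 percentage points.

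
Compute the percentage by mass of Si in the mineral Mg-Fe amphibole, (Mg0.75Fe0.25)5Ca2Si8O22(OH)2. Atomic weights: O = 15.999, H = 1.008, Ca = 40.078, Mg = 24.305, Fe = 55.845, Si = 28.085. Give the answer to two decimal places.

26.38 mass %

Formula mass = 3.75·24.305 + 1.25·55.845 + 2·40.078 + 8·28.085 + 24·15.999 + 2·1.008 = 851.778 g/mol, of which 224.680 g is Si.
So Si makes up 224.680/851.778 = 0.2638 of the mass, i.e. 26.38%.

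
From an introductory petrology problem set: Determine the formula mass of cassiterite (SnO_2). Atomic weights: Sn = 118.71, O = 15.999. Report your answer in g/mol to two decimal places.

150.71 g/mol

M = 1(118.71) + 2(15.999)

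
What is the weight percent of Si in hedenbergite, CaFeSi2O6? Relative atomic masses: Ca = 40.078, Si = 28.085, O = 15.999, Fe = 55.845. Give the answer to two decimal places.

22.64 mass %

Molar mass of CaFeSi2O6: 1×40.078 + 1×55.845 + 2×28.085 + 6×15.999 = 248.087 g/mol.
Mass of Si per formula unit: 2 × 28.085 = 56.170 g.
Weight fraction Si = 56.170 / 248.087 = 0.2264.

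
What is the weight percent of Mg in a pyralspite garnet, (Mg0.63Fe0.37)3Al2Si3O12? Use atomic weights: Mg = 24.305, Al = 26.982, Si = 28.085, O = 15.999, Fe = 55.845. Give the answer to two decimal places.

10.48 weight percent

Molar mass of (Mg0.63Fe0.37)3Al2Si3O12: 1.89*24.305 + 1.11*55.845 + 2*26.982 + 3*28.085 + 12*15.999 = 438.131 g/mol.
Mass of Mg per formula unit: 1.89 × 24.305 = 45.936 g.
Weight fraction Mg = 45.936 / 438.131 = 0.1048.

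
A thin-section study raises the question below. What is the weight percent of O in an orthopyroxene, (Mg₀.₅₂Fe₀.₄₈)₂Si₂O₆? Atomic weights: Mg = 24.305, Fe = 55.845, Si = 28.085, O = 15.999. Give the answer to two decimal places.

Formula mass = 1.04·24.305 + 0.96·55.845 + 2·28.085 + 6·15.999 = 231.052 g/mol, of which 95.994 g is O.
So O makes up 95.994/231.052 = 0.4155 of the mass, i.e. 41.55%.

41.55 wt%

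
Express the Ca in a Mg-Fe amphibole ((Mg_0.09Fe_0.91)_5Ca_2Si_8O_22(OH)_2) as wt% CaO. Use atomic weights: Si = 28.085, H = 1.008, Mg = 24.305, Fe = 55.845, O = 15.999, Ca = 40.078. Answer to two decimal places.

Formula mass = 955.860 g/mol.
2 Ca → 2.0000 mol CaO per formula unit; M(CaO) = 56.077, so CaO mass = 112.154 g.
112.154/955.860 × 100 = 11.73 wt%.

11.73 wt%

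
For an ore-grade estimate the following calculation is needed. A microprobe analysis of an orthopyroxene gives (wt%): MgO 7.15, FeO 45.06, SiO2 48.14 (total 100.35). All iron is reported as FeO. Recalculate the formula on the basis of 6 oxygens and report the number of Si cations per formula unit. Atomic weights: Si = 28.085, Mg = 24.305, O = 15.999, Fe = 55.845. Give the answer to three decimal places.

1.997 Si apfu

MgO: 7.15/40.304 = 0.17740 mol → 0.17740 mol Mg, 0.17740 mol O.
FeO: 45.06/71.844 = 0.62719 mol → 0.62719 mol Fe, 0.62719 mol O.
SiO2: 48.14/60.083 = 0.80122 mol → 0.80122 mol Si, 1.60244 mol O.
Total oxygen = 2.40703 mol. Normalization factor = 6/2.40703 = 2.49270.
Si per 6 O = 0.80122 × 2.49270 = 1.997.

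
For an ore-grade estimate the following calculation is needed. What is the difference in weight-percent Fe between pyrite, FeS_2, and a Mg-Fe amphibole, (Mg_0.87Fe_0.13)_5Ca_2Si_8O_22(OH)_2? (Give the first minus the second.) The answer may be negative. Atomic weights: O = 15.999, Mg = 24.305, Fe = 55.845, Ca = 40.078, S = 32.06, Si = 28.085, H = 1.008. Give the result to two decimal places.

M(FeS_2) = 119.965 g/mol, so wt% Fe = 55.845/119.965 × 100 = 46.55%.
M((Mg_0.87Fe_0.13)_5Ca_2Si_8O_22(OH)_2) = 832.854 g/mol, so wt% Fe = 36.299/832.854 × 100 = 4.36%.
46.55 − 4.36 = 42.19 pp.

42.19 percentage points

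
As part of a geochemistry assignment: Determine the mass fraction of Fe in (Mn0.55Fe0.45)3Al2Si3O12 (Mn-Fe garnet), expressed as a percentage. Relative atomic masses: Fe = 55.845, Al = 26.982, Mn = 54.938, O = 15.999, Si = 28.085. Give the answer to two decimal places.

15.19 wt%

Molar mass of (Mn0.55Fe0.45)3Al2Si3O12: 1.65*54.938 + 1.35*55.845 + 2*26.982 + 3*28.085 + 12*15.999 = 496.245 g/mol.
Mass of Fe per formula unit: 1.35 × 55.845 = 75.391 g.
Weight fraction Fe = 75.391 / 496.245 = 0.1519.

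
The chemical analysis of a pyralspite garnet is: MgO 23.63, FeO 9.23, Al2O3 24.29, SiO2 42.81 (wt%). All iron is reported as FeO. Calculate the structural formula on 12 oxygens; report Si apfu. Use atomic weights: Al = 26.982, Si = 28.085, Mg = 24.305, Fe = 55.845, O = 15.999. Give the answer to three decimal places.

MgO: 23.63/40.304 = 0.58629 mol → 0.58629 mol Mg, 0.58629 mol O.
FeO: 9.23/71.844 = 0.12847 mol → 0.12847 mol Fe, 0.12847 mol O.
Al2O3: 24.29/101.961 = 0.23823 mol → 0.47646 mol Al, 0.71469 mol O.
SiO2: 42.81/60.083 = 0.71251 mol → 0.71251 mol Si, 1.42502 mol O.
Total oxygen = 2.85447 mol. Normalization factor = 12/2.85447 = 4.20393.
Si per 12 O = 0.71251 × 4.20393 = 2.995.

2.995 Si apfu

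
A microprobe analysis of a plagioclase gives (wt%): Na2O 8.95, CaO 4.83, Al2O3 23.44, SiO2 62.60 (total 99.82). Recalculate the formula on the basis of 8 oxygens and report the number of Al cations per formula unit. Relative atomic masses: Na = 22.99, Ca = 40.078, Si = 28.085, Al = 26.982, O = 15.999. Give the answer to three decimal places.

1.224 Al apfu

Na2O: 8.95/61.979 = 0.14440 mol → 0.28880 mol Na, 0.14440 mol O.
CaO: 4.83/56.077 = 0.08613 mol → 0.08613 mol Ca, 0.08613 mol O.
Al2O3: 23.44/101.961 = 0.22989 mol → 0.45978 mol Al, 0.68967 mol O.
SiO2: 62.60/60.083 = 1.04189 mol → 1.04189 mol Si, 2.08378 mol O.
Total oxygen = 3.00398 mol. Normalization factor = 8/3.00398 = 2.66313.
Al per 8 O = 0.45978 × 2.66313 = 1.224.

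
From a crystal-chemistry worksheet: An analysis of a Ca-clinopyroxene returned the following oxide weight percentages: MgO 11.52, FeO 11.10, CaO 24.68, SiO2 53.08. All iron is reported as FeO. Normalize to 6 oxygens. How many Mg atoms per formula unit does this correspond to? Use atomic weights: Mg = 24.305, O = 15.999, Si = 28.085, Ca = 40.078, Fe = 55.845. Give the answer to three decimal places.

0.648 Mg apfu

MgO: 11.52/40.304 = 0.28583 mol → 0.28583 mol Mg, 0.28583 mol O.
FeO: 11.10/71.844 = 0.15450 mol → 0.15450 mol Fe, 0.15450 mol O.
CaO: 24.68/56.077 = 0.44011 mol → 0.44011 mol Ca, 0.44011 mol O.
SiO2: 53.08/60.083 = 0.88344 mol → 0.88344 mol Si, 1.76688 mol O.
Total oxygen = 2.64732 mol. Normalization factor = 6/2.64732 = 2.26644.
Mg per 6 O = 0.28583 × 2.26644 = 0.648.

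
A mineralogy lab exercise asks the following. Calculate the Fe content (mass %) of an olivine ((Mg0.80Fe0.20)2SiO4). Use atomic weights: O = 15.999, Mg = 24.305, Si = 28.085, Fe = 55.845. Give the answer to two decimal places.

14.57 mass %

M((Mg0.80Fe0.20)2SiO4) = 153.307 g/mol.
Fe contributes 0.40 × 55.845 = 22.338 g per mole.
22.338/153.307 = 0.1457 → 14.57%.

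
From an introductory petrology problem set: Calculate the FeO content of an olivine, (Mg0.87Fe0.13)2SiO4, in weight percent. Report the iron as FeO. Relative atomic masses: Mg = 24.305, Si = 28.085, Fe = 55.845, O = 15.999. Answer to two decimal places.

12.55 wt%

M((Mg0.87Fe0.13)2SiO4) = 148.891 g/mol; M(FeO) = 71.844 g/mol.
Moles FeO per formula unit = 0.26 Fe ÷ 1 = 0.2600.
FeO fraction = (0.2600 × 71.844) / 148.891 = 18.679/148.891 = 0.1255.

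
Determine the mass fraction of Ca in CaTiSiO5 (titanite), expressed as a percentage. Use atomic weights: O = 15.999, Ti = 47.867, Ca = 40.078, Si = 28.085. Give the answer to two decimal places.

20.45 weight percent

M(CaTiSiO5) = 196.025 g/mol.
Ca contributes 1 × 40.078 = 40.078 g per mole.
40.078/196.025 = 0.2045 → 20.45%.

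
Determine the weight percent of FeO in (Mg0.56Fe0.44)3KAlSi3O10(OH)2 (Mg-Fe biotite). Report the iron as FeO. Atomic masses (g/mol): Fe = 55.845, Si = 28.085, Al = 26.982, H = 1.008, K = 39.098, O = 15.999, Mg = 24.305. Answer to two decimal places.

Molar mass of (Mg0.56Fe0.44)3KAlSi3O10(OH)2 = 1.68·24.305 + 1.32·55.845 + 1·39.098 + 1·26.982 + 3·28.085 + 12·15.999 + 2·1.008 = 458.887 g/mol.
Each formula unit contains 1.32 Fe, equivalent to 1.32/1 = 1.3200 mol FeO.
M(FeO) = 1×55.845 + 1×15.999 = 71.844 g/mol.
Mass of FeO per formula unit = 1.3200 × 71.844 = 94.834 g.
FeO wt% = 94.834 / 458.887 × 100 = 20.67%.

20.67 wt%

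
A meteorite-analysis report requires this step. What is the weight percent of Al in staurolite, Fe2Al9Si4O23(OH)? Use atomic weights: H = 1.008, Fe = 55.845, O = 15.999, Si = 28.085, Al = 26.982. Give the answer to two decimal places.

28.51 wt%

Molar mass of Fe2Al9Si4O23(OH): 2*55.845 + 9*26.982 + 4*28.085 + 24*15.999 + 1*1.008 = 851.852 g/mol.
Mass of Al per formula unit: 9 × 26.982 = 242.838 g.
Weight fraction Al = 242.838 / 851.852 = 0.2851.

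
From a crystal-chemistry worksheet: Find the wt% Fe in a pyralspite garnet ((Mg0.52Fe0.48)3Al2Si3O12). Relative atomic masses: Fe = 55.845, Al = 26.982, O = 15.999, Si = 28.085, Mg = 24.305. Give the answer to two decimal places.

17.93 mass %

M((Mg0.52Fe0.48)3Al2Si3O12) = 448.540 g/mol.
Fe contributes 1.44 × 55.845 = 80.417 g per mole.
80.417/448.540 = 0.1793 → 17.93%.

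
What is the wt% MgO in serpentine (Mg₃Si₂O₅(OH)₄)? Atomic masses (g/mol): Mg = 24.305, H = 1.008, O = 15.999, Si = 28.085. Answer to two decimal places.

43.63 wt%

M(Mg₃Si₂O₅(OH)₄) = 277.108 g/mol; M(MgO) = 40.304 g/mol.
Moles MgO per formula unit = 3 Mg ÷ 1 = 3.0000.
MgO fraction = (3.0000 × 40.304) / 277.108 = 120.912/277.108 = 0.4363.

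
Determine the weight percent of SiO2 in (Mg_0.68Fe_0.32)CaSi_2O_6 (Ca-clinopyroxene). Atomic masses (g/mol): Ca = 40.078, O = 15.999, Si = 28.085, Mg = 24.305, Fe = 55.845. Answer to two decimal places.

53.02 wt%

Molar mass of (Mg_0.68Fe_0.32)CaSi_2O_6 = 0.68×24.305 + 0.32×55.845 + 1×40.078 + 2×28.085 + 6×15.999 = 226.640 g/mol.
Each formula unit contains 2 Si, equivalent to 2/1 = 2.0000 mol SiO2.
M(SiO2) = 1×28.085 + 2×15.999 = 60.083 g/mol.
Mass of SiO2 per formula unit = 2.0000 × 60.083 = 120.166 g.
SiO2 wt% = 120.166 / 226.640 × 100 = 53.02%.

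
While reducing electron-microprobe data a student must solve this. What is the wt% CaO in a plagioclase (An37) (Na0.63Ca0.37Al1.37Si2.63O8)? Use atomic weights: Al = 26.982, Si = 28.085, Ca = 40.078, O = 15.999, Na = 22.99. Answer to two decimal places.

7.74 wt%

Molar mass of Na0.63Ca0.37Al1.37Si2.63O8 = 0.63×22.99 + 0.37×40.078 + 1.37×26.982 + 2.63×28.085 + 8×15.999 = 268.133 g/mol.
Each formula unit contains 0.37 Ca, equivalent to 0.37/1 = 0.3700 mol CaO.
M(CaO) = 1×40.078 + 1×15.999 = 56.077 g/mol.
Mass of CaO per formula unit = 0.3700 × 56.077 = 20.748 g.
CaO wt% = 20.748 / 268.133 × 100 = 7.74%.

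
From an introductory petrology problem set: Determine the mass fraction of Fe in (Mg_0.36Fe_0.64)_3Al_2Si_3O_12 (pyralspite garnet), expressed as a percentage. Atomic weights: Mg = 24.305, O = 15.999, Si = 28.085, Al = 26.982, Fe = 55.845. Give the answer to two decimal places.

M((Mg_0.36Fe_0.64)_3Al_2Si_3O_12) = 463.679 g/mol.
Fe contributes 1.92 × 55.845 = 107.222 g per mole.
107.222/463.679 = 0.2312 → 23.12%.

23.12 weight percent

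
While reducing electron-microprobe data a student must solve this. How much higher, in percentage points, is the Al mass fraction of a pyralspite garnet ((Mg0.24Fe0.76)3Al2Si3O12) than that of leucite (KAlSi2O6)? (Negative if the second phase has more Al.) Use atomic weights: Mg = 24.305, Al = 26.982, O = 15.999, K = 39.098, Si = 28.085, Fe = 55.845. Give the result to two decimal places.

Al in (Mg0.24Fe0.76)3Al2Si3O12: molar mass 475.033 g/mol; 2×26.982 = 53.964 g → 11.36 wt%.
Al in KAlSi2O6: molar mass 218.244 g/mol; 1×26.982 = 26.982 g → 12.36 wt%.
Difference = 11.36 − 12.36 = -1.00 percentage points.

-1.00 percentage points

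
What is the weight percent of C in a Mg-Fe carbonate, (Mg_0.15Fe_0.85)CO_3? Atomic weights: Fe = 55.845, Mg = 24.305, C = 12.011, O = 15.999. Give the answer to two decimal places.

M((Mg_0.15Fe_0.85)CO_3) = 111.122 g/mol.
C contributes 1 × 12.011 = 12.011 g per mole.
12.011/111.122 = 0.1081 → 10.81%.

10.81 mass %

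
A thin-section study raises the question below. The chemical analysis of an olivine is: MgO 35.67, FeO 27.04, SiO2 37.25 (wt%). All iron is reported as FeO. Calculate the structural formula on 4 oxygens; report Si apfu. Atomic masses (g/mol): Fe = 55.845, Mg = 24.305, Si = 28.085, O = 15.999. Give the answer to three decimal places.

35.67 wt% MgO ÷ 40.304 g/mol = 0.88502 mol, giving 0.88502 Mg and 0.88502 O.
27.04 wt% FeO ÷ 71.844 g/mol = 0.37637 mol, giving 0.37637 Fe and 0.37637 O.
37.25 wt% SiO2 ÷ 60.083 g/mol = 0.61998 mol, giving 0.61998 Si and 1.23996 O.
Oxygen sums to 2.50135; scaling by 4/2.50135 = 1.59914 puts the formula on 4 O.
Si: 0.61998 × 1.59914 = 0.991 atoms per formula unit.

0.991 Si apfu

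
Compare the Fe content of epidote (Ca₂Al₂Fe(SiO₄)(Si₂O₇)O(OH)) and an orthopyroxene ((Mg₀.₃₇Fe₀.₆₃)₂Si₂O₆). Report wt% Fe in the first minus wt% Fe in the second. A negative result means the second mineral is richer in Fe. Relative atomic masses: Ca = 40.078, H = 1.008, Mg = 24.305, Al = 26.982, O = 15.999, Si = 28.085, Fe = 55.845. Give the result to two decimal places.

M(Ca₂Al₂Fe(SiO₄)(Si₂O₇)O(OH)) = 483.215 g/mol, so wt% Fe = 55.845/483.215 × 100 = 11.56%.
M((Mg₀.₃₇Fe₀.₆₃)₂Si₂O₆) = 240.514 g/mol, so wt% Fe = 70.365/240.514 × 100 = 29.26%.
11.56 − 29.26 = -17.70 pp.

-17.70 percentage points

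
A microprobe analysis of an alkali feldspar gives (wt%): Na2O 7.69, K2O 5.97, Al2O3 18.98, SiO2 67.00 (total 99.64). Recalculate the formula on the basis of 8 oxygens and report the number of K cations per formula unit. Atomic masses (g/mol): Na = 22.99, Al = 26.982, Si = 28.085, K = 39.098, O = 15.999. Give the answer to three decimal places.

0.341 K apfu

7.69 wt% Na2O ÷ 61.979 g/mol = 0.12407 mol, giving 0.24814 Na and 0.12407 O.
5.97 wt% K2O ÷ 94.195 g/mol = 0.06338 mol, giving 0.12676 K and 0.06338 O.
18.98 wt% Al2O3 ÷ 101.961 g/mol = 0.18615 mol, giving 0.37230 Al and 0.55845 O.
67.00 wt% SiO2 ÷ 60.083 g/mol = 1.11512 mol, giving 1.11512 Si and 2.23024 O.
Oxygen sums to 2.97614; scaling by 8/2.97614 = 2.68805 puts the formula on 8 O.
K: 0.12676 × 2.68805 = 0.341 atoms per formula unit.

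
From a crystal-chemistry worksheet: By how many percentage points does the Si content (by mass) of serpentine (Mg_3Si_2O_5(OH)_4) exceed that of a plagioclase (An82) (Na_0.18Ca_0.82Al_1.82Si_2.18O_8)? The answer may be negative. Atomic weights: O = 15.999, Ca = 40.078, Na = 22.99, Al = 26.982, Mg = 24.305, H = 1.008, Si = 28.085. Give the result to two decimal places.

-1.97 percentage points

First mineral: 56.170 g Si in 277.108 g formula = 20.27 wt% Si.
Second mineral: 61.225 g Si in 275.327 g formula = 22.24 wt% Si.
20.27% − 22.24% gives a difference of -1.97 percentage points.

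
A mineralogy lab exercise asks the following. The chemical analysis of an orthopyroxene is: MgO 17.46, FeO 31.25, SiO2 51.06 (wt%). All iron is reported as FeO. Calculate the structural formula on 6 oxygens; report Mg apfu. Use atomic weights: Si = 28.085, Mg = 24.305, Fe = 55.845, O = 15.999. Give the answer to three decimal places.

MgO: 17.46/40.304 = 0.43321 mol → 0.43321 mol Mg, 0.43321 mol O.
FeO: 31.25/71.844 = 0.43497 mol → 0.43497 mol Fe, 0.43497 mol O.
SiO2: 51.06/60.083 = 0.84982 mol → 0.84982 mol Si, 1.69964 mol O.
Total oxygen = 2.56782 mol. Normalization factor = 6/2.56782 = 2.33661.
Mg per 6 O = 0.43321 × 2.33661 = 1.012.

1.012 Mg apfu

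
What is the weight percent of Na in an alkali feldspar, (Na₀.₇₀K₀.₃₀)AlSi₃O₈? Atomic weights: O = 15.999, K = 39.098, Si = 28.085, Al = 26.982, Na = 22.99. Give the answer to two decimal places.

Molar mass of (Na₀.₇₀K₀.₃₀)AlSi₃O₈: 0.70*22.99 + 0.30*39.098 + 1*26.982 + 3*28.085 + 8*15.999 = 267.051 g/mol.
Mass of Na per formula unit: 0.70 × 22.99 = 16.093 g.
Weight fraction Na = 16.093 / 267.051 = 0.0603.

6.03 mass %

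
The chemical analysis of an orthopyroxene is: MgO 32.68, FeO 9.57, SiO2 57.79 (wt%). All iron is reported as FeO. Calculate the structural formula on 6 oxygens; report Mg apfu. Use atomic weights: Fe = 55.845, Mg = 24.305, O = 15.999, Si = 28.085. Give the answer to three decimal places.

MgO (M=40.304): mol = 0.81084; Mg = 0.81084, O = 0.81084.
FeO (M=71.844): mol = 0.13321; Fe = 0.13321, O = 0.13321.
SiO2 (M=60.083): mol = 0.96184; Si = 0.96184, O = 1.92368.
ΣO = 2.86773; factor = 6/ΣO = 2.09225.
Mg apfu = 0.81084 × 2.09225 = 1.696.

1.696 Mg apfu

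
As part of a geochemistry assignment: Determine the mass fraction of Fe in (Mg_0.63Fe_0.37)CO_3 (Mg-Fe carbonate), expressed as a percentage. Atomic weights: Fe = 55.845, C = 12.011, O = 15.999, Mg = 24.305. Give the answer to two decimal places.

21.53 wt%

Formula mass = 0.63×24.305 + 0.37×55.845 + 1×12.011 + 3×15.999 = 95.983 g/mol, of which 20.663 g is Fe.
So Fe makes up 20.663/95.983 = 0.2153 of the mass, i.e. 21.53%.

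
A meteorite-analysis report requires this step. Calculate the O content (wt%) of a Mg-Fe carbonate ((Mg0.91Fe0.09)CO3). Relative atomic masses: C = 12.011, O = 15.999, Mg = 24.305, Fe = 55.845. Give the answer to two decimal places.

55.07 wt%

M((Mg0.91Fe0.09)CO3) = 87.152 g/mol.
O contributes 3 × 15.999 = 47.997 g per mole.
47.997/87.152 = 0.5507 → 55.07%.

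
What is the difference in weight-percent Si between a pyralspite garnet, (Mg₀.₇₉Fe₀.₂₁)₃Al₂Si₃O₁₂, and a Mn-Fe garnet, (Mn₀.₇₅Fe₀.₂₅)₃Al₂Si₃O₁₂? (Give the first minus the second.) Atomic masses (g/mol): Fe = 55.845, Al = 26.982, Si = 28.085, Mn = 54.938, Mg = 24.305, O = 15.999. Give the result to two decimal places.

2.92 percentage points

M((Mg₀.₇₉Fe₀.₂₁)₃Al₂Si₃O₁₂) = 422.992 g/mol, so wt% Si = 84.255/422.992 × 100 = 19.92%.
M((Mn₀.₇₅Fe₀.₂₅)₃Al₂Si₃O₁₂) = 495.701 g/mol, so wt% Si = 84.255/495.701 × 100 = 17.00%.
19.92 − 17.00 = 2.92 pp.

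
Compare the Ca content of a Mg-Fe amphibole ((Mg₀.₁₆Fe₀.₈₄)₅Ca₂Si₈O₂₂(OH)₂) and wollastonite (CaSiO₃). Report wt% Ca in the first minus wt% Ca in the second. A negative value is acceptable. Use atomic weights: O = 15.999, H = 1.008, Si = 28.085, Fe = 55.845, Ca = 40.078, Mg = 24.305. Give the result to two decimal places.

-26.02 percentage points

Ca in (Mg₀.₁₆Fe₀.₈₄)₅Ca₂Si₈O₂₂(OH)₂: molar mass 944.821 g/mol; 2×40.078 = 80.156 g → 8.48 wt%.
Ca in CaSiO₃: molar mass 116.160 g/mol; 1×40.078 = 40.078 g → 34.50 wt%.
Difference = 8.48 − 34.50 = -26.02 percentage points.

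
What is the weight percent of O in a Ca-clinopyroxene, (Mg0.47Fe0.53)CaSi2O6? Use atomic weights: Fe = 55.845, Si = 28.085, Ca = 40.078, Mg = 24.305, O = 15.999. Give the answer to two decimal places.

41.15 wt%

Molar mass of (Mg0.47Fe0.53)CaSi2O6: 0.47*24.305 + 0.53*55.845 + 1*40.078 + 2*28.085 + 6*15.999 = 233.263 g/mol.
Mass of O per formula unit: 6 × 15.999 = 95.994 g.
Weight fraction O = 95.994 / 233.263 = 0.4115.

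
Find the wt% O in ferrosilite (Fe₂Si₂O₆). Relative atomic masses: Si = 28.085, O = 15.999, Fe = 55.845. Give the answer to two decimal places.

Molar mass of Fe₂Si₂O₆: 2×55.845 + 2×28.085 + 6×15.999 = 263.854 g/mol.
Mass of O per formula unit: 6 × 15.999 = 95.994 g.
Weight fraction O = 95.994 / 263.854 = 0.3638.

36.38 weight percent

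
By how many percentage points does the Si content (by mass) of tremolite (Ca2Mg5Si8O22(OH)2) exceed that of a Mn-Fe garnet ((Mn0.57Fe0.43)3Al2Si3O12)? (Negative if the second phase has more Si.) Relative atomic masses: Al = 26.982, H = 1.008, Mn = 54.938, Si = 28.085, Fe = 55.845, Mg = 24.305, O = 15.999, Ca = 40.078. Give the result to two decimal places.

10.68 percentage points

Si in Ca2Mg5Si8O22(OH)2: molar mass 812.353 g/mol; 8×28.085 = 224.680 g → 27.66 wt%.
Si in (Mn0.57Fe0.43)3Al2Si3O12: molar mass 496.191 g/mol; 3×28.085 = 84.255 g → 16.98 wt%.
Difference = 27.66 − 16.98 = 10.68 percentage points.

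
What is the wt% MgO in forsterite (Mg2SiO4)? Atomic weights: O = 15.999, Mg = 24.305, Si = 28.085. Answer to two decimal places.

57.29 wt%

M(Mg2SiO4) = 140.691 g/mol; M(MgO) = 40.304 g/mol.
Moles MgO per formula unit = 2 Mg ÷ 1 = 2.0000.
MgO fraction = (2.0000 × 40.304) / 140.691 = 80.608/140.691 = 0.5729.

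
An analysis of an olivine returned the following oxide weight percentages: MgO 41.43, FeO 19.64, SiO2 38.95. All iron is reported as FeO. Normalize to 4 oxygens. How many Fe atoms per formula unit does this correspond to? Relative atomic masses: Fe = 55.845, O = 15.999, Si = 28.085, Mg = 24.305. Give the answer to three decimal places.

41.43 wt% MgO ÷ 40.304 g/mol = 1.02794 mol, giving 1.02794 Mg and 1.02794 O.
19.64 wt% FeO ÷ 71.844 g/mol = 0.27337 mol, giving 0.27337 Fe and 0.27337 O.
38.95 wt% SiO2 ÷ 60.083 g/mol = 0.64827 mol, giving 0.64827 Si and 1.29654 O.
Oxygen sums to 2.59785; scaling by 4/2.59785 = 1.53973 puts the formula on 4 O.
Fe: 0.27337 × 1.53973 = 0.421 atoms per formula unit.

0.421 Fe apfu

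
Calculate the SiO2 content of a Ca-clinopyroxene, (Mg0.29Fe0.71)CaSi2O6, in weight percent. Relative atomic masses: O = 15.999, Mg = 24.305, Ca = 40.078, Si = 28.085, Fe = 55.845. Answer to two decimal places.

M((Mg0.29Fe0.71)CaSi2O6) = 238.940 g/mol; M(SiO2) = 60.083 g/mol.
Moles SiO2 per formula unit = 2 Si ÷ 1 = 2.0000.
SiO2 fraction = (2.0000 × 60.083) / 238.940 = 120.166/238.940 = 0.5029.

50.29 wt%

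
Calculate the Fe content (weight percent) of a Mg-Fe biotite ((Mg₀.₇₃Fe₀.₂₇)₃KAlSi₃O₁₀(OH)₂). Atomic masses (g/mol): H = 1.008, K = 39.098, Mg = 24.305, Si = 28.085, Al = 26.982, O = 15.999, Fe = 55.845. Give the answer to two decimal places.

M((Mg₀.₇₃Fe₀.₂₇)₃KAlSi₃O₁₀(OH)₂) = 442.801 g/mol.
Fe contributes 0.81 × 55.845 = 45.234 g per mole.
45.234/442.801 = 0.1022 → 10.22%.

10.22 weight percent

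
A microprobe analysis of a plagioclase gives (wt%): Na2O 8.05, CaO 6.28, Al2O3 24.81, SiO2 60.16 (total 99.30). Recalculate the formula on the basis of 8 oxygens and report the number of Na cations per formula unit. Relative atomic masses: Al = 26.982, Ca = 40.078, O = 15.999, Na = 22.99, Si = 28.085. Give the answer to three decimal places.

0.699 Na apfu

Na2O: 8.05/61.979 = 0.12988 mol → 0.25976 mol Na, 0.12988 mol O.
CaO: 6.28/56.077 = 0.11199 mol → 0.11199 mol Ca, 0.11199 mol O.
Al2O3: 24.81/101.961 = 0.24333 mol → 0.48666 mol Al, 0.72999 mol O.
SiO2: 60.16/60.083 = 1.00128 mol → 1.00128 mol Si, 2.00256 mol O.
Total oxygen = 2.97442 mol. Normalization factor = 8/2.97442 = 2.68960.
Na per 8 O = 0.25976 × 2.68960 = 0.699.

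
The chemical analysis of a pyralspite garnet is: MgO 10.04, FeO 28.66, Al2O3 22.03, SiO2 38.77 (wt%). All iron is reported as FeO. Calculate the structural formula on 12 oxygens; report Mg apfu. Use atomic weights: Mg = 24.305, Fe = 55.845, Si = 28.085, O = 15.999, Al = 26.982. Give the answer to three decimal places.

1.156 Mg apfu

10.04 wt% MgO ÷ 40.304 g/mol = 0.24911 mol, giving 0.24911 Mg and 0.24911 O.
28.66 wt% FeO ÷ 71.844 g/mol = 0.39892 mol, giving 0.39892 Fe and 0.39892 O.
22.03 wt% Al2O3 ÷ 101.961 g/mol = 0.21606 mol, giving 0.43212 Al and 0.64818 O.
38.77 wt% SiO2 ÷ 60.083 g/mol = 0.64527 mol, giving 0.64527 Si and 1.29054 O.
Oxygen sums to 2.58675; scaling by 12/2.58675 = 4.63903 puts the formula on 12 O.
Mg: 0.24911 × 4.63903 = 1.156 atoms per formula unit.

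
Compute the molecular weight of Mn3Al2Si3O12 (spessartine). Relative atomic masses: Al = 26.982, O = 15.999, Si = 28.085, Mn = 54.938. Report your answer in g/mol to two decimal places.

495.02 g/mol

Mn: 3 × 54.938 = 164.8140
Al: 2 × 26.982 = 53.9640
Si: 3 × 28.085 = 84.2550
O: 12 × 15.999 = 191.9880
Summing the contributions gives the formula mass.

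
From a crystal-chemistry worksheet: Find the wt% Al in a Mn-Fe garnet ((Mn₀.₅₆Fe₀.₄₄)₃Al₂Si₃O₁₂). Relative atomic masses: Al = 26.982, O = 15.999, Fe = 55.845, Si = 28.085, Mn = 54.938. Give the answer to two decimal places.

Formula mass = 1.68·54.938 + 1.32·55.845 + 2·26.982 + 3·28.085 + 12·15.999 = 496.218 g/mol, of which 53.964 g is Al.
So Al makes up 53.964/496.218 = 0.1088 of the mass, i.e. 10.88%.

10.88 weight percent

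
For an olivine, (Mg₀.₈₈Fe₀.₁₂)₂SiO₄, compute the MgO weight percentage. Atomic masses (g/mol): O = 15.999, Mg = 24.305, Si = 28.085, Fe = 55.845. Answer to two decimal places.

Formula mass = 148.261 g/mol.
1.76 Mg → 1.7600 mol MgO per formula unit; M(MgO) = 40.304, so MgO mass = 70.935 g.
70.935/148.261 × 100 = 47.84 wt%.

47.84 wt%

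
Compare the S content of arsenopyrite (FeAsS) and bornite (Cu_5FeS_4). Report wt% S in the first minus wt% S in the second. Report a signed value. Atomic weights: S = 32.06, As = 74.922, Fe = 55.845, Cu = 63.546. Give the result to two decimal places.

S in FeAsS: molar mass 162.827 g/mol; 1×32.06 = 32.060 g → 19.69 wt%.
S in Cu_5FeS_4: molar mass 501.815 g/mol; 4×32.06 = 128.240 g → 25.56 wt%.
Difference = 19.69 − 25.56 = -5.87 percentage points.

-5.87 percentage points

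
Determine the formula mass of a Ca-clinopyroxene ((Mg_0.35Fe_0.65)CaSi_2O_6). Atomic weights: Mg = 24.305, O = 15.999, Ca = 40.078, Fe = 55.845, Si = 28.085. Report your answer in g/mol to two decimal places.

The formula mass is the sum 0.35*24.305 + 0.65*55.845 + 1*40.078 + 2*28.085 + 6*15.999.

237.05 g/mol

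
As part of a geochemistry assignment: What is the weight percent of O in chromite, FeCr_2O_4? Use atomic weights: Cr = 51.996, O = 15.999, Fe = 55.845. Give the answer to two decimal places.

M(FeCr_2O_4) = 223.833 g/mol.
O contributes 4 × 15.999 = 63.996 g per mole.
63.996/223.833 = 0.2859 → 28.59%.

28.59 weight percent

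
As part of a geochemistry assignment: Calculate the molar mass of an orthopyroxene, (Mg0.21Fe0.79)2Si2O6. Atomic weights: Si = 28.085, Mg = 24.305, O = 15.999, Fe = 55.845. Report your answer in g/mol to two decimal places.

250.61 g/mol

M = 0.42*24.305 + 1.58*55.845 + 2*28.085 + 6*15.999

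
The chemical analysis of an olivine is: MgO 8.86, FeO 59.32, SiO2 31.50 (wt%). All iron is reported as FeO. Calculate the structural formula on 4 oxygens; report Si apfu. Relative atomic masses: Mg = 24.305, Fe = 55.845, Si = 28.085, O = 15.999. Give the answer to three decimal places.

MgO: 8.86/40.304 = 0.21983 mol → 0.21983 mol Mg, 0.21983 mol O.
FeO: 59.32/71.844 = 0.82568 mol → 0.82568 mol Fe, 0.82568 mol O.
SiO2: 31.50/60.083 = 0.52427 mol → 0.52427 mol Si, 1.04854 mol O.
Total oxygen = 2.09405 mol. Normalization factor = 4/2.09405 = 1.91017.
Si per 4 O = 0.52427 × 1.91017 = 1.001.

1.001 Si apfu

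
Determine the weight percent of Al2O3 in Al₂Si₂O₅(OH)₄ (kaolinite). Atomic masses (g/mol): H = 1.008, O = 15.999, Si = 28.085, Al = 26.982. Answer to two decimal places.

Molar mass of Al₂Si₂O₅(OH)₄ = 2*26.982 + 2*28.085 + 9*15.999 + 4*1.008 = 258.157 g/mol.
Each formula unit contains 2 Al, equivalent to 2/2 = 1.0000 mol Al2O3.
M(Al2O3) = 2×26.982 + 3×15.999 = 101.961 g/mol.
Mass of Al2O3 per formula unit = 1.0000 × 101.961 = 101.961 g.
Al2O3 wt% = 101.961 / 258.157 × 100 = 39.50%.

39.50 wt%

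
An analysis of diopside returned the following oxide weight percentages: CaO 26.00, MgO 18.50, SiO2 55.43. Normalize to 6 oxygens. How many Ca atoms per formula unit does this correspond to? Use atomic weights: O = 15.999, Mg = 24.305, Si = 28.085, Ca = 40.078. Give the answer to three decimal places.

26.00 wt% CaO ÷ 56.077 g/mol = 0.46365 mol, giving 0.46365 Ca and 0.46365 O.
18.50 wt% MgO ÷ 40.304 g/mol = 0.45901 mol, giving 0.45901 Mg and 0.45901 O.
55.43 wt% SiO2 ÷ 60.083 g/mol = 0.92256 mol, giving 0.92256 Si and 1.84512 O.
Oxygen sums to 2.76778; scaling by 6/2.76778 = 2.16780 puts the formula on 6 O.
Ca: 0.46365 × 2.16780 = 1.005 atoms per formula unit.

1.005 Ca apfu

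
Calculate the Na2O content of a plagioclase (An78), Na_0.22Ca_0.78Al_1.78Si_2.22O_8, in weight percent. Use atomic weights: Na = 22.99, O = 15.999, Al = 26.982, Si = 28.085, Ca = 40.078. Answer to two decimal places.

2.48 wt%

Molar mass of Na_0.22Ca_0.78Al_1.78Si_2.22O_8 = 0.22×22.99 + 0.78×40.078 + 1.78×26.982 + 2.22×28.085 + 8×15.999 = 274.687 g/mol.
Each formula unit contains 0.22 Na, equivalent to 0.22/2 = 0.1100 mol Na2O.
M(Na2O) = 2×22.99 + 1×15.999 = 61.979 g/mol.
Mass of Na2O per formula unit = 0.1100 × 61.979 = 6.818 g.
Na2O wt% = 6.818 / 274.687 × 100 = 2.48%.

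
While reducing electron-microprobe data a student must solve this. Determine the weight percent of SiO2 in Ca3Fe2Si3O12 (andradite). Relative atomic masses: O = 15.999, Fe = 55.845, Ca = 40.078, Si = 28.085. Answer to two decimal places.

35.47 wt%

Molar mass of Ca3Fe2Si3O12 = 3*40.078 + 2*55.845 + 3*28.085 + 12*15.999 = 508.167 g/mol.
Each formula unit contains 3 Si, equivalent to 3/1 = 3.0000 mol SiO2.
M(SiO2) = 1×28.085 + 2×15.999 = 60.083 g/mol.
Mass of SiO2 per formula unit = 3.0000 × 60.083 = 180.249 g.
SiO2 wt% = 180.249 / 508.167 × 100 = 35.47%.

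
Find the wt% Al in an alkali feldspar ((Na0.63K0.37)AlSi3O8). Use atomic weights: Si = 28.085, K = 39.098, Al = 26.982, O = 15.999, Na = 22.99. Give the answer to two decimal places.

M((Na0.63K0.37)AlSi3O8) = 268.179 g/mol.
Al contributes 1 × 26.982 = 26.982 g per mole.
26.982/268.179 = 0.1006 → 10.06%.

10.06 mass %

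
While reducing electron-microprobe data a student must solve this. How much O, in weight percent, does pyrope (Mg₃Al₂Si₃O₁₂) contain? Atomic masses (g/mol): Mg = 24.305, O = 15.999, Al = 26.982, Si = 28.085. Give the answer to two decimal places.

Formula mass = 3*24.305 + 2*26.982 + 3*28.085 + 12*15.999 = 403.122 g/mol, of which 191.988 g is O.
So O makes up 191.988/403.122 = 0.4763 of the mass, i.e. 47.63%.

47.63 weight percent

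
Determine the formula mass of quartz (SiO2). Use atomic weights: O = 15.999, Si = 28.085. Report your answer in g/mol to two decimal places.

60.08 g/mol

The formula mass is the sum 1*28.085 + 2*15.999.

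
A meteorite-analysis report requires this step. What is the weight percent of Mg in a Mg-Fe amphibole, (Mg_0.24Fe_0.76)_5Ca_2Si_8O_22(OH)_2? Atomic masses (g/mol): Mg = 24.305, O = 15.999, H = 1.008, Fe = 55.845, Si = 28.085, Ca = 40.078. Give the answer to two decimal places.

Molar mass of (Mg_0.24Fe_0.76)_5Ca_2Si_8O_22(OH)_2: 1.20·24.305 + 3.80·55.845 + 2·40.078 + 8·28.085 + 24·15.999 + 2·1.008 = 932.205 g/mol.
Mass of Mg per formula unit: 1.20 × 24.305 = 29.166 g.
Weight fraction Mg = 29.166 / 932.205 = 0.0313.

3.13 wt%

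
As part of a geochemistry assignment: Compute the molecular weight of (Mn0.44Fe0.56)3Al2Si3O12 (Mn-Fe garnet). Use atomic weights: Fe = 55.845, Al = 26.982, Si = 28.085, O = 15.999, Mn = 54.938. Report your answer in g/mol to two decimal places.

496.54 g/mol

The formula mass is the sum 1.32·54.938 + 1.68·55.845 + 2·26.982 + 3·28.085 + 12·15.999.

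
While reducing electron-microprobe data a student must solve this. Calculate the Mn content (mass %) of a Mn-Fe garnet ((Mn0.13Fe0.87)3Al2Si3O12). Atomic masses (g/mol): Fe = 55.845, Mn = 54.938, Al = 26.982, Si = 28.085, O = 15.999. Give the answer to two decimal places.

4.31 mass %

M((Mn0.13Fe0.87)3Al2Si3O12) = 497.388 g/mol.
Mn contributes 0.39 × 54.938 = 21.426 g per mole.
21.426/497.388 = 0.0431 → 4.31%.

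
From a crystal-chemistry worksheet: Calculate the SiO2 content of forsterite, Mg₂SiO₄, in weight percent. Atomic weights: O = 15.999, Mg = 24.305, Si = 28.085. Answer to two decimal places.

Formula mass = 140.691 g/mol.
1 Si → 1.0000 mol SiO2 per formula unit; M(SiO2) = 60.083, so SiO2 mass = 60.083 g.
60.083/140.691 × 100 = 42.71 wt%.

42.71 wt%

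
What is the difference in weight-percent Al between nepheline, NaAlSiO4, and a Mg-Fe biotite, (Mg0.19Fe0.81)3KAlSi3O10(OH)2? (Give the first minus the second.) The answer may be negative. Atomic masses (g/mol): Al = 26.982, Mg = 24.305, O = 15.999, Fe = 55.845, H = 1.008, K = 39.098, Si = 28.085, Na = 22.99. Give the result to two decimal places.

13.53 percentage points

M(NaAlSiO4) = 142.053 g/mol, so wt% Al = 26.982/142.053 × 100 = 18.99%.
M((Mg0.19Fe0.81)3KAlSi3O10(OH)2) = 493.896 g/mol, so wt% Al = 26.982/493.896 × 100 = 5.46%.
18.99 − 5.46 = 13.53 pp.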